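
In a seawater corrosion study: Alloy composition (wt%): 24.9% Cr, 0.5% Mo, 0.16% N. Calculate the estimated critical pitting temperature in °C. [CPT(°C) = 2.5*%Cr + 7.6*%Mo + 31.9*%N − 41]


Apply the ASTM G48 empirical CPT estimate: CPT(°C) = 2.5*%Cr + 7.6*%Mo + 31.9*%N − 41
2.5*24.9 = 62.25; 7.6*0.5 = 3.8; 31.9*0.16 = 5.104
CPT = 62.25 + 3.8 + 5.104 − 41 = 30.154 °C
Rounded to 0.1 °C: CPT ≈ 30.2 °C

30.2 °C


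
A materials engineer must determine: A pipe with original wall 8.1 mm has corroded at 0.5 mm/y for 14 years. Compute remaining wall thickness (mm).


Remaining wall = original − CR × time
t = 8.1 − 0.5*14 = 8.1 − 7.0 = 1.1 mm

1.1 mm


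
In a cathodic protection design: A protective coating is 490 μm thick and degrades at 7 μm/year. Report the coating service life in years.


Service life = thickness / degradation rate
Life = 490 / 7 = 70.0 years

70.0 years


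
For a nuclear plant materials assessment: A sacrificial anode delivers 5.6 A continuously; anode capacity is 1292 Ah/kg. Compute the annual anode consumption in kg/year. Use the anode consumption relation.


Annual consumption = current * hours per year / capacity
Rate = 5.6 * 8760 / 1292 = 38.0 kg/year

38.0 kg/year


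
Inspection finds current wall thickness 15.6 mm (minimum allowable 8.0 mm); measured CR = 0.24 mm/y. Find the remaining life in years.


Apply the remaining-life relation: RL = (t_current − t_min) / CR
RL = (15.6 − 8.0) / 0.24 = 7.6 / 0.24 = 31.7 years

31.7 years


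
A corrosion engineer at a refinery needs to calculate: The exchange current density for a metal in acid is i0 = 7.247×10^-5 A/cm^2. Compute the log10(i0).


i0 = 7.247×10^-5 A/cm^2
log10(i0) = -4.14

-4.14


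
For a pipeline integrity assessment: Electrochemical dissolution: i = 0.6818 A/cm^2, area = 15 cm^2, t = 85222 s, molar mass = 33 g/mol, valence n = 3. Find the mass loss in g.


Apply Faraday's law: m = i*A*t*M / (n*F)
Total charge passed Q = i*A*t = 0.6818*15*85222 = 871565.394 C
m = Q*M/(n*F) = 871565.394*33/(3*96485) = 99.36487 g

99.36487 g


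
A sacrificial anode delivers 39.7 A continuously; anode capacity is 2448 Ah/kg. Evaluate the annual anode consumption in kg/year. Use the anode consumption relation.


Annual consumption = current * hours per year / capacity
Rate = 39.7 * 8760 / 2448 = 142.1 kg/year

142.1 kg/year


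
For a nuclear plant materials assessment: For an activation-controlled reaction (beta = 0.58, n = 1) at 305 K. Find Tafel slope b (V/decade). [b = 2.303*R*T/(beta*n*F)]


Apply the Tafel slope relation: b = 2.303*R*T/(beta*n*F)
Numerator: 2.303 * 8.314 * 305 = 5839.88
Denominator: 0.58 * 1 * 96485 = 55961.3
b = 5839.88 / 55961.3 = 0.1044 V/decade

0.1044 V/decade


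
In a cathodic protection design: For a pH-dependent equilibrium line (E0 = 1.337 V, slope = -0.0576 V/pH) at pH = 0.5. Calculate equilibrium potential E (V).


Apply the Pourbaix line equation: E = E0 + slope*pH
E = 1.337 + (-0.0576)*0.5 = 1.337 + (-0.0288) = 1.3082 V
Rounded to 4 decimal places: E = 1.3082 V

1.3082 V


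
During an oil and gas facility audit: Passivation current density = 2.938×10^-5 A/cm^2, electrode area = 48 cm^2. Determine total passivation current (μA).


I = i_pass * A, then convert A → μA (×10^6)
I = 2.938×10^-5 * 48 * 10^6 = 1410.24 μA

1410.24 μA


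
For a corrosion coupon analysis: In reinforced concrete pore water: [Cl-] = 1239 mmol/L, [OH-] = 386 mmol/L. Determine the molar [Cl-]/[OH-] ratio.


Threshold parameter = [Cl-] / [OH-] (molar basis; both in mmol/L, so units cancel)
Ratio = 1239 / 386 = 3.21

3.21


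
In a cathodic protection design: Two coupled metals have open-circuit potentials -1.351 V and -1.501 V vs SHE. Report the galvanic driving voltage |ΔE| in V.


Driving voltage is the absolute potential difference.
|ΔE| = |-1.351 − (-1.501)| = 0.15 V

0.15 V


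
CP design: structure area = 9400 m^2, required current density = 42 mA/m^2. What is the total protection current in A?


I = area * current density, then convert mA → A (÷1000)
I = 9400 * 42 / 1000 = 394.8 A

394.8 A


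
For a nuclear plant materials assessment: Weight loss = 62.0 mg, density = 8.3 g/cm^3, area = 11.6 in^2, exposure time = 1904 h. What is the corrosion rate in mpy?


Apply the mpy weight-loss relation: CR = 534 * W / (D * A * T)
Numerator: 534 * 62.0 = 33108.0
Denominator: 8.3 * 11.6 * 1904 = 183317.12
CR = 33108.0 / 183317.12 = 0.18061 mpy

0.18061 mpy


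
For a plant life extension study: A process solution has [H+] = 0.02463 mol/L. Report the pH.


pH = −log10[H+]
pH = −log10(0.02463) = 1.61

1.61


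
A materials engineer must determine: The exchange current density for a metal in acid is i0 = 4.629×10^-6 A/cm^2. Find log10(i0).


i0 = 4.629×10^-6 A/cm^2
log10(i0) = -5.335

-5.335


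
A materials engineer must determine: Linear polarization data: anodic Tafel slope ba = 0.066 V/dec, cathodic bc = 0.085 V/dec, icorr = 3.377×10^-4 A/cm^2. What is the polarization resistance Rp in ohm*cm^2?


Apply the Stern-Geary equation: Rp = ba*bc / (2.303*icorr*(ba+bc))
ba*bc = 0.066*0.085 = 0.00561
ba+bc = 0.151; 2.303*icorr*(ba+bc) = 2.303*3.377×10^-4*0.151 = 1.1743619×10^-4
Rp = 0.00561 / 1.1743619×10^-4 = 47.8 ohm*cm^2

47.8 ohm*cm^2


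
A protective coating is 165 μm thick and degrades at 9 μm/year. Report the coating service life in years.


Service life = thickness / degradation rate
Life = 165 / 9 = 18.3 years

18.3 years


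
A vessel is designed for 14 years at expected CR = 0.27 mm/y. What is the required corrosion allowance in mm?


Corrosion allowance = CR × design life
CA = 0.27 * 14 = 3.78 mm

3.78 mm


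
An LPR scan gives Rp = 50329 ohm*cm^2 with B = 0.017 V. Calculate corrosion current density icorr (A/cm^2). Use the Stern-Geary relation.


Apply the Stern-Geary relation: icorr = B / Rp
icorr = 0.017 / 50329 = 3.378×10^-7 A/cm^2

3.378×10^-7 A/cm^2


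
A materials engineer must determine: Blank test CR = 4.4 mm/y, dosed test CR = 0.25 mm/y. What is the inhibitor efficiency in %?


Apply the inhibitor-efficiency definition: IE = (CR_blank − CR_inh)/CR_blank × 100
IE = (4.4 − 0.25) / 4.4 × 100
IE = 4.15 / 4.4 × 100 = 94.3 %

94.3 %


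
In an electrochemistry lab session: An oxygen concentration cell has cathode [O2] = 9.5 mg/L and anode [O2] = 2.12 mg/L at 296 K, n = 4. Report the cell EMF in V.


Apply the Nernst concentration-cell relation: E = (RT/nF)*ln(C_cathode/C_anode)
RT/nF = 8.314*296/(4*96485) = 0.00637649 V
ln(9.5/2.12) = 1.49988
E = 0.00637649 * 1.49988 = 0.00956 V

0.00956 V


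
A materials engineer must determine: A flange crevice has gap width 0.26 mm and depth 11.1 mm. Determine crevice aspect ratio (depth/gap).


Aspect ratio = depth / gap
Ratio = 11.1 / 0.26 = 42.7

42.7


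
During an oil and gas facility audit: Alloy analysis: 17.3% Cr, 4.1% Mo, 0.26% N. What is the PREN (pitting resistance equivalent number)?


Apply the PREN formula: PREN = Cr + 3.3*Mo + 16*N
PREN = 17.3 + 3.3*4.1 + 16*0.26
PREN = 17.3 + 13.53 + 4.16 = 34.99

34.99


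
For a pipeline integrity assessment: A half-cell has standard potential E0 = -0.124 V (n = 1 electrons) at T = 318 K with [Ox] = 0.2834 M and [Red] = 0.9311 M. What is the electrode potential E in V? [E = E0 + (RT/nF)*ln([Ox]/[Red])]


Apply the Nernst equation: E = E0 + (RT/nF)*ln([Ox]/[Red])
Step 1: RT/nF = 8.314*318/(1*96485) = 0.02740169 V
Step 2: [Ox]/[Red] = 0.2834/0.9311 = 0.304371
Step 3: ln(0.304371) = -1.189508
Step 4: correction = 0.02740169 * -1.189508 = -0.033 V
E = -0.124 + -0.033 = -0.157 V

-0.157 V


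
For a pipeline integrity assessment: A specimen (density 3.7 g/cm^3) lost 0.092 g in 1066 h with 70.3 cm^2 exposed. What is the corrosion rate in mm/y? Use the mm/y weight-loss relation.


Apply the mm/y weight-loss relation: CR = 87600 * W / (D * A * T)
Numerator: 87600 * 0.092 = 8059.2
Denominator: 3.7 * 70.3 * 1066 = 277277.26
CR = 8059.2 / 277277.26 = 0.02907 mm/y

0.02907 mm/y


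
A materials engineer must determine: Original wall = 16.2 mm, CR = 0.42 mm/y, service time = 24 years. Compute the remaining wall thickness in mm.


Remaining wall = original − CR × time
t = 16.2 − 0.42*24 = 16.2 − 10.08 = 6.12 mm

6.12 mm


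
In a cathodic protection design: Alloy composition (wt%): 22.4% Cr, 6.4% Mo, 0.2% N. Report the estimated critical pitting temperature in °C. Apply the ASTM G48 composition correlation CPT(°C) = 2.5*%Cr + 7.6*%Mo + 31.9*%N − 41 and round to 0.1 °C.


Apply the ASTM G48 empirical CPT estimate: CPT(°C) = 2.5*%Cr + 7.6*%Mo + 31.9*%N − 41
2.5*22.4 = 56; 7.6*6.4 = 48.64; 31.9*0.2 = 6.38
CPT = 56 + 48.64 + 6.38 − 41 = 70.02 °C
Rounded to 0.1 °C: CPT ≈ 70.0 °C

70.0 °C


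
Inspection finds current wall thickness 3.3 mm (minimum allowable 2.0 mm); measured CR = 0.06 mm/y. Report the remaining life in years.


Apply the remaining-life relation: RL = (t_current − t_min) / CR
RL = (3.3 − 2.0) / 0.06 = 1.3 / 0.06 = 21.7 years

21.7 years


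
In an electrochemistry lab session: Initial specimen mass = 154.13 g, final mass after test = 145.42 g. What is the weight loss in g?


Weight loss = initial − final
WL = 154.13 − 145.42 = 8.71 g

8.71 g


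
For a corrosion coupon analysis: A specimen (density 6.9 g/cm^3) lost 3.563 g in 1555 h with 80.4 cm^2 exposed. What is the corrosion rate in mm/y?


Apply the mm/y weight-loss relation: CR = 87600 * W / (D * A * T)
Numerator: 87600 * 3.563 = 312118.8
Denominator: 6.9 * 80.4 * 1555 = 862651.8
CR = 312118.8 / 862651.8 = 0.36181 mm/y

0.36181 mm/y


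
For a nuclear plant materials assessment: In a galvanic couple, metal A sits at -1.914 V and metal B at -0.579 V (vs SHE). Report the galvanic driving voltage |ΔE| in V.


Driving voltage is the absolute potential difference.
|ΔE| = |-1.914 − (-0.579)| = 1.335 V

1.335 V


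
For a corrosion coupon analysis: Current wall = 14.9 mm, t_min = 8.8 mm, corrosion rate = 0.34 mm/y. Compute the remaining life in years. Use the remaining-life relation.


Apply the remaining-life relation: RL = (t_current − t_min) / CR
RL = (14.9 − 8.8) / 0.34 = 6.1 / 0.34 = 17.9 years

17.9 years


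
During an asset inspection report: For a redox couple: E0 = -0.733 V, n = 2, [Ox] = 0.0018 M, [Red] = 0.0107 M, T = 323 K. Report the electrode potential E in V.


Apply the Nernst equation: E = E0 + (RT/nF)*ln([Ox]/[Red])
Step 1: RT/nF = 8.314*323/(2*96485) = 0.01391627 V
Step 2: [Ox]/[Red] = 0.0018/0.0107 = 0.168224
Step 3: ln(0.168224) = -1.782459
Step 4: correction = 0.01391627 * -1.782459 = -0.025 V
E = -0.733 + -0.025 = -0.758 V

-0.758 V


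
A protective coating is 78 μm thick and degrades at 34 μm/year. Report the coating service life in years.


Service life = thickness / degradation rate
Life = 78 / 34 = 2.3 years

2.3 years


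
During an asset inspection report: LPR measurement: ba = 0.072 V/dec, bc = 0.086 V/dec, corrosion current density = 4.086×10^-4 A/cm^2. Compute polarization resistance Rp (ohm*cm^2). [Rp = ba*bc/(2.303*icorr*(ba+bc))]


Apply the Stern-Geary equation: Rp = ba*bc / (2.303*icorr*(ba+bc))
ba*bc = 0.072*0.086 = 0.006192
ba+bc = 0.158; 2.303*icorr*(ba+bc) = 2.303*4.086×10^-4*0.158 = 1.4867892×10^-4
Rp = 0.006192 / 1.4867892×10^-4 = 41.6 ohm*cm^2

41.6 ohm*cm^2


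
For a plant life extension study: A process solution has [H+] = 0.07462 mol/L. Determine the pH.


pH = −log10[H+]
pH = −log10(0.07462) = 1.13

1.13


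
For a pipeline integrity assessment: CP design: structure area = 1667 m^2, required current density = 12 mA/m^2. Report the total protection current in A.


I = area * current density, then convert mA → A (÷1000)
I = 1667 * 12 / 1000 = 20.0 A

20.0 A


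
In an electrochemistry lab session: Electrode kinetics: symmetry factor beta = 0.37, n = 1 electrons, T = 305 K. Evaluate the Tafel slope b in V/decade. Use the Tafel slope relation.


Apply the Tafel slope relation: b = 2.303*R*T/(beta*n*F)
Numerator: 2.303 * 8.314 * 305 = 5839.88
Denominator: 0.37 * 1 * 96485 = 35699.45
b = 5839.88 / 35699.45 = 0.164 V/decade

0.164 V/decade


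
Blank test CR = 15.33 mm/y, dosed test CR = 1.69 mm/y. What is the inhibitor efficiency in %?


Apply the inhibitor-efficiency definition: IE = (CR_blank − CR_inh)/CR_blank × 100
IE = (15.33 − 1.69) / 15.33 × 100
IE = 13.64 / 15.33 × 100 = 89.0 %

89.0 %


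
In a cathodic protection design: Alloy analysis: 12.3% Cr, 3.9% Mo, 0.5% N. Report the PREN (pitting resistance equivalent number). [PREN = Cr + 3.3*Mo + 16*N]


Apply the PREN formula: PREN = Cr + 3.3*Mo + 16*N
PREN = 12.3 + 3.3*3.9 + 16*0.5
PREN = 12.3 + 12.87 + 8.0 = 33.17

33.17


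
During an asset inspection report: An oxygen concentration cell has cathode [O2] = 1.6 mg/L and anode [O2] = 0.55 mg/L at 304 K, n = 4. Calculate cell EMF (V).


Apply the Nernst concentration-cell relation: E = (RT/nF)*ln(C_cathode/C_anode)
RT/nF = 8.314*304/(4*96485) = 0.00654883 V
ln(1.6/0.55) = 1.06784
E = 0.00654883 * 1.06784 = 0.00699 V

0.00699 V


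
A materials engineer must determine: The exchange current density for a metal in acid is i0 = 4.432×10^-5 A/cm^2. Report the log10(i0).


i0 = 4.432×10^-5 A/cm^2
log10(i0) = -4.353

-4.353


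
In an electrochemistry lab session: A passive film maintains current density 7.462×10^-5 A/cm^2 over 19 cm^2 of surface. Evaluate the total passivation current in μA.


I = i_pass * A, then convert A → μA (×10^6)
I = 7.462×10^-5 * 19 * 10^6 = 1417.78 μA

1417.78 μA


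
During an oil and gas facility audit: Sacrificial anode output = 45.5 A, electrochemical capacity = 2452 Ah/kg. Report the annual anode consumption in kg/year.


Annual consumption = current * hours per year / capacity
Rate = 45.5 * 8760 / 2452 = 162.6 kg/year

162.6 kg/year


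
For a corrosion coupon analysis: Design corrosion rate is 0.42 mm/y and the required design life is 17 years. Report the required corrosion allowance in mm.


Corrosion allowance = CR × design life
CA = 0.42 * 17 = 7.14 mm

7.14 mm


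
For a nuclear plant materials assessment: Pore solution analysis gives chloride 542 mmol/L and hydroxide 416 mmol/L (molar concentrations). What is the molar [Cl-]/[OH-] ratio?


Threshold parameter = [Cl-] / [OH-] (molar basis; both in mmol/L, so units cancel)
Ratio = 542 / 416 = 1.3

1.3


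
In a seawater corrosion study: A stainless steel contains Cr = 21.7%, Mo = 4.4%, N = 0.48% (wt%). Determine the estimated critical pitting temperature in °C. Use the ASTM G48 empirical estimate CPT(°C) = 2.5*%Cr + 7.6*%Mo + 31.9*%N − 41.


Apply the ASTM G48 empirical CPT estimate: CPT(°C) = 2.5*%Cr + 7.6*%Mo + 31.9*%N − 41
2.5*21.7 = 54.25; 7.6*4.4 = 33.44; 31.9*0.48 = 15.312
CPT = 54.25 + 33.44 + 15.312 − 41 = 62.002 °C
Rounded to 0.1 °C: CPT ≈ 62.0 °C

62.0 °C


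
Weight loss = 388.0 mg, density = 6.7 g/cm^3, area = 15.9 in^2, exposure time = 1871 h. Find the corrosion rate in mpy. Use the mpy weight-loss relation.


Apply the mpy weight-loss relation: CR = 534 * W / (D * A * T)
Numerator: 534 * 388.0 = 207192.0
Denominator: 6.7 * 15.9 * 1871 = 199317.63
CR = 207192.0 / 199317.63 = 1.0395 mpy

1.0395 mpy


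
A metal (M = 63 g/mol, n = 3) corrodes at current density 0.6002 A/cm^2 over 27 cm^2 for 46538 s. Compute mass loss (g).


Apply Faraday's law: m = i*A*t*M / (n*F)
Total charge passed Q = i*A*t = 0.6002*27*46538 = 754166.9052 C
m = Q*M/(n*F) = 754166.9052*63/(3*96485) = 164.14474 g

164.14474 g


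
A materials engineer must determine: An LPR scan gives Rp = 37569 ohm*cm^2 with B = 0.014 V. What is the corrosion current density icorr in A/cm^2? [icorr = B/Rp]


Apply the Stern-Geary relation: icorr = B / Rp
icorr = 0.014 / 37569 = 3.726×10^-7 A/cm^2

3.726×10^-7 A/cm^2


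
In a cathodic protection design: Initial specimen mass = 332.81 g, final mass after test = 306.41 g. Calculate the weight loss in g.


Weight loss = initial − final
WL = 332.81 − 306.41 = 26.4 g

26.4 g


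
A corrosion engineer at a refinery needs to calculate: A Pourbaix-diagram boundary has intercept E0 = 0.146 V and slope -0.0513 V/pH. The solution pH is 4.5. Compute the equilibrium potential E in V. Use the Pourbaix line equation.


Apply the Pourbaix line equation: E = E0 + slope*pH
E = 0.146 + (-0.0513)*4.5 = 0.146 + (-0.23085) = -0.08485 V
Rounded to 4 decimal places: E = -0.0849 V

-0.0849 V


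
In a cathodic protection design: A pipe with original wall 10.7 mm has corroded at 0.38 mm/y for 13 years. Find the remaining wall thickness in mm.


Remaining wall = original − CR × time
t = 10.7 − 0.38*13 = 10.7 − 4.94 = 5.76 mm

5.76 mm


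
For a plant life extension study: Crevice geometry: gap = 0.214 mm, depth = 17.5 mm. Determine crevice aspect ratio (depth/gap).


Aspect ratio = depth / gap
Ratio = 17.5 / 0.214 = 81.8

81.8


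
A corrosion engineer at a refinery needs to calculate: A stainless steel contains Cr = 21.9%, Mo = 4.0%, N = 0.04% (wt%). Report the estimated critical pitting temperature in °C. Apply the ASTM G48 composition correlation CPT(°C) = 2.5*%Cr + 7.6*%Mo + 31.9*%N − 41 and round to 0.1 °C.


Apply the ASTM G48 empirical CPT estimate: CPT(°C) = 2.5*%Cr + 7.6*%Mo + 31.9*%N − 41
2.5*21.9 = 54.75; 7.6*4.0 = 30.4; 31.9*0.04 = 1.276
CPT = 54.75 + 30.4 + 1.276 − 41 = 45.426 °C
Rounded to 0.1 °C: CPT ≈ 45.4 °C

45.4 °C


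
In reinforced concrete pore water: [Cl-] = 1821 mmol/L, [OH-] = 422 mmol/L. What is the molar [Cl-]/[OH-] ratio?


Threshold parameter = [Cl-] / [OH-] (molar basis; both in mmol/L, so units cancel)
Ratio = 1821 / 422 = 4.32

4.32


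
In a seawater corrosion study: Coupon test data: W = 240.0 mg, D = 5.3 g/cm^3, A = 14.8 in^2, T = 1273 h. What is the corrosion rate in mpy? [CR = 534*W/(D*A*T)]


Apply the mpy weight-loss relation: CR = 534 * W / (D * A * T)
Numerator: 534 * 240.0 = 128160.0
Denominator: 5.3 * 14.8 * 1273 = 99854.12
CR = 128160.0 / 99854.12 = 1.2835 mpy

1.2835 mpy


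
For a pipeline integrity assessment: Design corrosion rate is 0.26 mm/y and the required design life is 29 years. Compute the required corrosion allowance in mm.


Corrosion allowance = CR × design life
CA = 0.26 * 29 = 7.54 mm

7.54 mm


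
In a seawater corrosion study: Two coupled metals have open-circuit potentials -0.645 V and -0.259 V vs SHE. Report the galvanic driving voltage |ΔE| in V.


Driving voltage is the absolute potential difference.
|ΔE| = |-0.645 − (-0.259)| = 0.386 V

0.386 V


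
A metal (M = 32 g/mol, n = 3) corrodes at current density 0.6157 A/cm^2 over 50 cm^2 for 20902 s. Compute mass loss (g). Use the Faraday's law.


Apply Faraday's law: m = i*A*t*M / (n*F)
Total charge passed Q = i*A*t = 0.6157*50*20902 = 643468.07 C
m = Q*M/(n*F) = 643468.07*32/(3*96485) = 71.137 g

71.137 g


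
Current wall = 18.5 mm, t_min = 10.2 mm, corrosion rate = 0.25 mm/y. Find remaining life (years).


Apply the remaining-life relation: RL = (t_current − t_min) / CR
RL = (18.5 − 10.2) / 0.25 = 8.3 / 0.25 = 33.2 years

33.2 years


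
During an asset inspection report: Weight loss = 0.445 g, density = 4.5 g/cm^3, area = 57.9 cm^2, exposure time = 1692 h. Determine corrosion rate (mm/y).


Apply the mm/y weight-loss relation: CR = 87600 * W / (D * A * T)
Numerator: 87600 * 0.445 = 38982.0
Denominator: 4.5 * 57.9 * 1692 = 440850.6
CR = 38982.0 / 440850.6 = 0.08842 mm/y

0.08842 mm/y


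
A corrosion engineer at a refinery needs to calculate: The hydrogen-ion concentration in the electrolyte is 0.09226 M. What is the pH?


pH = −log10[H+]
pH = −log10(0.09226) = 1.03

1.03


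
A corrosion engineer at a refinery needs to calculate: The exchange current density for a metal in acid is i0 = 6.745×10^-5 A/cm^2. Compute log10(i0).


i0 = 6.745×10^-5 A/cm^2
log10(i0) = -4.171

-4.171


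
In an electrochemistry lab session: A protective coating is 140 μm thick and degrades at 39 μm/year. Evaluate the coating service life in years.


Service life = thickness / degradation rate
Life = 140 / 39 = 3.6 years

3.6 years


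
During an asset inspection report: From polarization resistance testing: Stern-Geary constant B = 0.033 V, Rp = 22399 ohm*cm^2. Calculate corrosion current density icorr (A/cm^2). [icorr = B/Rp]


Apply the Stern-Geary relation: icorr = B / Rp
icorr = 0.033 / 22399 = 1.473×10^-6 A/cm^2

1.473×10^-6 A/cm^2


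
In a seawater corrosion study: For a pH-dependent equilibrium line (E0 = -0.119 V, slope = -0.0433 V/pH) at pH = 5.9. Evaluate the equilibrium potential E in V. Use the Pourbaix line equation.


Apply the Pourbaix line equation: E = E0 + slope*pH
E = -0.119 + (-0.0433)*5.9 = -0.119 + (-0.25547) = -0.37447 V
Rounded to 4 decimal places: E = -0.3745 V

-0.3745 V


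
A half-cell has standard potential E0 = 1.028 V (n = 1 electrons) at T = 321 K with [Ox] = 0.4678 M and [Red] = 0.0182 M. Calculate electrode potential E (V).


Apply the Nernst equation: E = E0 + (RT/nF)*ln([Ox]/[Red])
Step 1: RT/nF = 8.314*321/(1*96485) = 0.0276602 V
Step 2: [Ox]/[Red] = 0.4678/0.0182 = 25.703297
Step 3: ln(25.703297) = 3.246619
Step 4: correction = 0.0276602 * 3.246619 = 0.0898 V
E = 1.028 + 0.0898 = 1.1178 V

1.1178 V


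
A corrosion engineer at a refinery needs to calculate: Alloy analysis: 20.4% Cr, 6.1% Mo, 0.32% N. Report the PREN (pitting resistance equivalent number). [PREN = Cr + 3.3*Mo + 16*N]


Apply the PREN formula: PREN = Cr + 3.3*Mo + 16*N
PREN = 20.4 + 3.3*6.1 + 16*0.32
PREN = 20.4 + 20.13 + 5.12 = 45.65

45.65


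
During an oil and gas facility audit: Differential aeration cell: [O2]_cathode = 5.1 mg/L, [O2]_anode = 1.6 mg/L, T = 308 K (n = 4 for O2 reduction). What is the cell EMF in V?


Apply the Nernst concentration-cell relation: E = (RT/nF)*ln(C_cathode/C_anode)
RT/nF = 8.314*308/(4*96485) = 0.006635 V
ln(5.1/1.6) = 1.15924
E = 0.006635 * 1.15924 = 0.00769 V

0.00769 V


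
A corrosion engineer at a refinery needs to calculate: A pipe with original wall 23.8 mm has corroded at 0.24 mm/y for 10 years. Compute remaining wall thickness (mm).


Remaining wall = original − CR × time
t = 23.8 − 0.24*10 = 23.8 − 2.4 = 21.4 mm

21.4 mm


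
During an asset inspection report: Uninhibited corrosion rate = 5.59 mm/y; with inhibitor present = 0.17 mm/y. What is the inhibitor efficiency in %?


Apply the inhibitor-efficiency definition: IE = (CR_blank − CR_inh)/CR_blank × 100
IE = (5.59 − 0.17) / 5.59 × 100
IE = 5.42 / 5.59 × 100 = 97.0 %

97.0 %


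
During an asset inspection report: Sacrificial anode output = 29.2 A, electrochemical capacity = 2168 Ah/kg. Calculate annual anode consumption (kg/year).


Annual consumption = current * hours per year / capacity
Rate = 29.2 * 8760 / 2168 = 118.0 kg/year

118.0 kg/year


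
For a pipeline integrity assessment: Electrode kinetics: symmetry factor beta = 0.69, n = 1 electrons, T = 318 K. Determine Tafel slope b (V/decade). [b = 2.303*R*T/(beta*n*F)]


Apply the Tafel slope relation: b = 2.303*R*T/(beta*n*F)
Numerator: 2.303 * 8.314 * 318 = 6088.79
Denominator: 0.69 * 1 * 96485 = 66574.65
b = 6088.79 / 66574.65 = 0.091 V/decade

0.091 V/decade


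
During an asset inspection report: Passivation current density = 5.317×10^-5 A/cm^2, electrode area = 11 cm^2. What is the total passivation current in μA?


I = i_pass * A, then convert A → μA (×10^6)
I = 5.317×10^-5 * 11 * 10^6 = 584.87 μA

584.87 μA


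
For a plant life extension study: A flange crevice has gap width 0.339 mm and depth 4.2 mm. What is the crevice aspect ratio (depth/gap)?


Aspect ratio = depth / gap
Ratio = 4.2 / 0.339 = 12.4

12.4


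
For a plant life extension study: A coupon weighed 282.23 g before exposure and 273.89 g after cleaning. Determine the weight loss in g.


Weight loss = initial − final
WL = 282.23 − 273.89 = 8.34 g

8.34 g


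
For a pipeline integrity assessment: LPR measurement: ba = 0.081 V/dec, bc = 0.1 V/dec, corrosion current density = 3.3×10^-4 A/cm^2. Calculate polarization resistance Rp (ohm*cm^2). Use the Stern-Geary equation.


Apply the Stern-Geary equation: Rp = ba*bc / (2.303*icorr*(ba+bc))
ba*bc = 0.081*0.1 = 0.0081
ba+bc = 0.181; 2.303*icorr*(ba+bc) = 2.303*3.3×10^-4*0.181 = 1.3755819×10^-4
Rp = 0.0081 / 1.3755819×10^-4 = 58.88 ohm*cm^2

58.88 ohm*cm^2


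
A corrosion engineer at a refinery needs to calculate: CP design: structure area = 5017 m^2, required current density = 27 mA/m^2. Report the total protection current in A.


I = area * current density, then convert mA → A (÷1000)
I = 5017 * 27 / 1000 = 135.46 A

135.46 A


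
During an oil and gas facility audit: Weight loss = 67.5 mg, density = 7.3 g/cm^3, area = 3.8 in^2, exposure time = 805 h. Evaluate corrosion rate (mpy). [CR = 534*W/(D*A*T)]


Apply the mpy weight-loss relation: CR = 534 * W / (D * A * T)
Numerator: 534 * 67.5 = 36045.0
Denominator: 7.3 * 3.8 * 805 = 22330.7
CR = 36045.0 / 22330.7 = 1.6141 mpy

1.6141 mpy


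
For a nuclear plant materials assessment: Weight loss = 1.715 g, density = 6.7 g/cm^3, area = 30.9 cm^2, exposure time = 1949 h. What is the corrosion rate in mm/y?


Apply the mm/y weight-loss relation: CR = 87600 * W / (D * A * T)
Numerator: 87600 * 1.715 = 150234.0
Denominator: 6.7 * 30.9 * 1949 = 403501.47
CR = 150234.0 / 403501.47 = 0.3723 mm/y

0.3723 mm/y


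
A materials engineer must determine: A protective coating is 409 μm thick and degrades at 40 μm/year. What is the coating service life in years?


Service life = thickness / degradation rate
Life = 409 / 40 = 10.2 years

10.2 years


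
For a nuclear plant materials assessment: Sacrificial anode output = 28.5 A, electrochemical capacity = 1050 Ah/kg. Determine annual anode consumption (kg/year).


Annual consumption = current * hours per year / capacity
Rate = 28.5 * 8760 / 1050 = 237.8 kg/year

237.8 kg/year


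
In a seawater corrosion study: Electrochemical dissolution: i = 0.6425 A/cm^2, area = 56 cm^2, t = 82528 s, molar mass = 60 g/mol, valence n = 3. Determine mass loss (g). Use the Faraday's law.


Apply Faraday's law: m = i*A*t*M / (n*F)
Total charge passed Q = i*A*t = 0.6425*56*82528 = 2969357.44 C
m = Q*M/(n*F) = 2969357.44*60/(3*96485) = 615.5065 g

615.5065 g


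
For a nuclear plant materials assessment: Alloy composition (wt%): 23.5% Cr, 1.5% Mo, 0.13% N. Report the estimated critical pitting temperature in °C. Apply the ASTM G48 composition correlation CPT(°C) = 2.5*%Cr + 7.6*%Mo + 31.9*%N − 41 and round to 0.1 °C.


Apply the ASTM G48 empirical CPT estimate: CPT(°C) = 2.5*%Cr + 7.6*%Mo + 31.9*%N − 41
2.5*23.5 = 58.75; 7.6*1.5 = 11.4; 31.9*0.13 = 4.147
CPT = 58.75 + 11.4 + 4.147 − 41 = 33.297 °C
Rounded to 0.1 °C: CPT ≈ 33.3 °C

33.3 °C


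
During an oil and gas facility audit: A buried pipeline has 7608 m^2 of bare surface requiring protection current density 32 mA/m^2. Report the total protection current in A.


I = area * current density, then convert mA → A (÷1000)
I = 7608 * 32 / 1000 = 243.46 A

243.46 A


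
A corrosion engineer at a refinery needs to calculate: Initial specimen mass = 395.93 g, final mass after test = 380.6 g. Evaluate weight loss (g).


Weight loss = initial − final
WL = 395.93 − 380.6 = 15.33 g

15.33 g


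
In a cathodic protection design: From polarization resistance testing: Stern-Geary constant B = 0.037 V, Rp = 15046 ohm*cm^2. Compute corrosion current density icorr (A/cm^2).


Apply the Stern-Geary relation: icorr = B / Rp
icorr = 0.037 / 15046 = 2.459×10^-6 A/cm^2

2.459×10^-6 A/cm^2


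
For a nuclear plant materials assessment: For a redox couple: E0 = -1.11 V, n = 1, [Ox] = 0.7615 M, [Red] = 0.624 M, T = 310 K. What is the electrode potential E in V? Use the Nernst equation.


Apply the Nernst equation: E = E0 + (RT/nF)*ln([Ox]/[Red])
Step 1: RT/nF = 8.314*310/(1*96485) = 0.02671234 V
Step 2: [Ox]/[Red] = 0.7615/0.624 = 1.220353
Step 3: ln(1.220353) = 0.19914
Step 4: correction = 0.02671234 * 0.19914 = 0.0053 V
E = -1.11 + 0.0053 = -1.1047 V

-1.1047 V


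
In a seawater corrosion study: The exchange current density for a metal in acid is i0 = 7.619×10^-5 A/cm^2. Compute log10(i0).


i0 = 7.619×10^-5 A/cm^2
log10(i0) = -4.118

-4.118


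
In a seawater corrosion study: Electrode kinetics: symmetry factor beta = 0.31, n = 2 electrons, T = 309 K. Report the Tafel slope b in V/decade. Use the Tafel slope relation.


Apply the Tafel slope relation: b = 2.303*R*T/(beta*n*F)
Numerator: 2.303 * 8.314 * 309 = 5916.47
Denominator: 0.31 * 2 * 96485 = 59820.7
b = 5916.47 / 59820.7 = 0.099 V/decade

0.099 V/decade


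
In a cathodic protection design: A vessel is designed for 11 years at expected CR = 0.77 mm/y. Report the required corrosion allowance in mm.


Corrosion allowance = CR × design life
CA = 0.77 * 11 = 8.47 mm

8.47 mm


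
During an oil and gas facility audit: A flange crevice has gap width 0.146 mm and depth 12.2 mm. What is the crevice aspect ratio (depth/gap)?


Aspect ratio = depth / gap
Ratio = 12.2 / 0.146 = 83.6

83.6


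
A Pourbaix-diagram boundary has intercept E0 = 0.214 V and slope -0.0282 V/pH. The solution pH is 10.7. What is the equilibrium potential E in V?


Apply the Pourbaix line equation: E = E0 + slope*pH
E = 0.214 + (-0.0282)*10.7 = 0.214 + (-0.30174) = -0.08774 V
Rounded to 3 decimal places: E = -0.088 V

-0.088 V


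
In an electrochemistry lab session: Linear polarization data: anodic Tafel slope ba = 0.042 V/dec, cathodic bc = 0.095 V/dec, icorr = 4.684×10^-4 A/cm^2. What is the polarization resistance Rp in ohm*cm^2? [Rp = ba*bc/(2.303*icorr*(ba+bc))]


Apply the Stern-Geary equation: Rp = ba*bc / (2.303*icorr*(ba+bc))
ba*bc = 0.042*0.095 = 0.00399
ba+bc = 0.137; 2.303*icorr*(ba+bc) = 2.303*4.684×10^-4*0.137 = 1.4778535×10^-4
Rp = 0.00399 / 1.4778535×10^-4 = 27.0 ohm*cm^2

27.0 ohm*cm^2


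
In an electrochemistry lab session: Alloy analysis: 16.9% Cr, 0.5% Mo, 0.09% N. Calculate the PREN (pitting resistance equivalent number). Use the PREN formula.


Apply the PREN formula: PREN = Cr + 3.3*Mo + 16*N
PREN = 16.9 + 3.3*0.5 + 16*0.09
PREN = 16.9 + 1.65 + 1.44 = 19.99

19.99


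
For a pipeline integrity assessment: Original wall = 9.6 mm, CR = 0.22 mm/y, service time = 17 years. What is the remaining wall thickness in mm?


Remaining wall = original − CR × time
t = 9.6 − 0.22*17 = 9.6 − 3.74 = 5.86 mm

5.86 mm


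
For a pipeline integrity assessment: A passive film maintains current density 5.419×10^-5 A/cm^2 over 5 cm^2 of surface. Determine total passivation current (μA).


I = i_pass * A, then convert A → μA (×10^6)
I = 5.419×10^-5 * 5 * 10^6 = 270.95 μA

270.95 μA


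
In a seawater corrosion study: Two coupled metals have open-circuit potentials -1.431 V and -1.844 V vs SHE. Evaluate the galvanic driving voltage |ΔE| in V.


Driving voltage is the absolute potential difference.
|ΔE| = |-1.431 − (-1.844)| = 0.413 V

0.413 V


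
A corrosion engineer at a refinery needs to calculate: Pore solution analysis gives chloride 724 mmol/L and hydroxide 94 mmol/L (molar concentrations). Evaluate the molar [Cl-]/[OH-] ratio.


Threshold parameter = [Cl-] / [OH-] (molar basis; both in mmol/L, so units cancel)
Ratio = 724 / 94 = 7.7

7.7


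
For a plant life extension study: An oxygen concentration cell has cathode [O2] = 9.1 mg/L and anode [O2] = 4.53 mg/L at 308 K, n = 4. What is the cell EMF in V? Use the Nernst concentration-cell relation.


Apply the Nernst concentration-cell relation: E = (RT/nF)*ln(C_cathode/C_anode)
RT/nF = 8.314*308/(4*96485) = 0.006635 V
ln(9.1/4.53) = 0.69755
E = 0.006635 * 0.69755 = 0.00463 V

0.00463 V


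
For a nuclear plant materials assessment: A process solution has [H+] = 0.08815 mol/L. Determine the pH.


pH = −log10[H+]
pH = −log10(0.08815) = 1.05

1.05


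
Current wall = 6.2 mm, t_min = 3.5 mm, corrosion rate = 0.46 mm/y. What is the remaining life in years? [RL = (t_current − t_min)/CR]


Apply the remaining-life relation: RL = (t_current − t_min) / CR
RL = (6.2 − 3.5) / 0.46 = 2.7 / 0.46 = 5.9 years

5.9 years


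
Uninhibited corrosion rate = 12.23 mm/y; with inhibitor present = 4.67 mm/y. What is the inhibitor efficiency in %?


Apply the inhibitor-efficiency definition: IE = (CR_blank − CR_inh)/CR_blank × 100
IE = (12.23 − 4.67) / 12.23 × 100
IE = 7.56 / 12.23 × 100 = 61.8 %

61.8 %


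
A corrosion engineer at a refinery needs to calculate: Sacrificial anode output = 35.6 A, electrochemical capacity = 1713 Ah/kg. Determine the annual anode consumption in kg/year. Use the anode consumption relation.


Annual consumption = current * hours per year / capacity
Rate = 35.6 * 8760 / 1713 = 182.1 kg/year

182.1 kg/year


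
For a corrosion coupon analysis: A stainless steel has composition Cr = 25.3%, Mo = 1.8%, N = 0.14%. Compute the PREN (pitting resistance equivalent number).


Apply the PREN formula: PREN = Cr + 3.3*Mo + 16*N
PREN = 25.3 + 3.3*1.8 + 16*0.14
PREN = 25.3 + 5.94 + 2.24 = 33.48

33.48


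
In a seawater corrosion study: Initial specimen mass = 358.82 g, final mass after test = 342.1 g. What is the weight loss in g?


Weight loss = initial − final
WL = 358.82 − 342.1 = 16.72 g

16.72 g


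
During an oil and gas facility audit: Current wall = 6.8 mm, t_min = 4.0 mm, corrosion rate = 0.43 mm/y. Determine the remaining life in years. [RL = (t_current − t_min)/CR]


Apply the remaining-life relation: RL = (t_current − t_min) / CR
RL = (6.8 − 4.0) / 0.43 = 2.8 / 0.43 = 6.5 years

6.5 years


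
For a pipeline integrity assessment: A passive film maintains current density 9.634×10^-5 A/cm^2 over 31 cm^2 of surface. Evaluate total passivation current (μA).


I = i_pass * A, then convert A → μA (×10^6)
I = 9.634×10^-5 * 31 * 10^6 = 2986.54 μA

2986.54 μA


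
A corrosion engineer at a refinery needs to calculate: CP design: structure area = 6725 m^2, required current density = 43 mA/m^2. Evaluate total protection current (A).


I = area * current density, then convert mA → A (÷1000)
I = 6725 * 43 / 1000 = 289.18 A

289.18 A


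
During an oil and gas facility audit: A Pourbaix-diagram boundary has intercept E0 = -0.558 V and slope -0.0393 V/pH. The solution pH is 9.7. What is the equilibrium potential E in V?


Apply the Pourbaix line equation: E = E0 + slope*pH
E = -0.558 + (-0.0393)*9.7 = -0.558 + (-0.38121) = -0.93921 V
Rounded to 3 decimal places: E = -0.939 V

-0.939 V


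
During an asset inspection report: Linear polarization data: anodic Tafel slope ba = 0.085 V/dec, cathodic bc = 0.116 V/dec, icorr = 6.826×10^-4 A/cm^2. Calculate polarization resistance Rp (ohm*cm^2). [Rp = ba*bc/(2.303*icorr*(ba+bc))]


Apply the Stern-Geary equation: Rp = ba*bc / (2.303*icorr*(ba+bc))
ba*bc = 0.085*0.116 = 0.00986
ba+bc = 0.201; 2.303*icorr*(ba+bc) = 2.303*6.826×10^-4*0.201 = 3.1597759×10^-4
Rp = 0.00986 / 3.1597759×10^-4 = 31.2 ohm*cm^2

31.2 ohm*cm^2


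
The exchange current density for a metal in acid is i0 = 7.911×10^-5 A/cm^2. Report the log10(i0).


i0 = 7.911×10^-5 A/cm^2
log10(i0) = -4.102

-4.102


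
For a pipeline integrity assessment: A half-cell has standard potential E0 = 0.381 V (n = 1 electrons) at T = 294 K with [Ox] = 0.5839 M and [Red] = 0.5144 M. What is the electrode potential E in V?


Apply the Nernst equation: E = E0 + (RT/nF)*ln([Ox]/[Red])
Step 1: RT/nF = 8.314*294/(1*96485) = 0.02533364 V
Step 2: [Ox]/[Red] = 0.5839/0.5144 = 1.135109
Step 3: ln(1.135109) = 0.126729
Step 4: correction = 0.02533364 * 0.126729 = 0.003 V
E = 0.381 + 0.003 = 0.384 V

0.384 V


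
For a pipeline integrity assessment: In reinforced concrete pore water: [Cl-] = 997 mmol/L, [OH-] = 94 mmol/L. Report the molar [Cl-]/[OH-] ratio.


Threshold parameter = [Cl-] / [OH-] (molar basis; both in mmol/L, so units cancel)
Ratio = 997 / 94 = 10.61

10.61


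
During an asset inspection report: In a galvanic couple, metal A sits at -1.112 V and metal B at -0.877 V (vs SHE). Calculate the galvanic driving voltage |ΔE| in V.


Driving voltage is the absolute potential difference.
|ΔE| = |-1.112 − (-0.877)| = 0.235 V

0.235 V


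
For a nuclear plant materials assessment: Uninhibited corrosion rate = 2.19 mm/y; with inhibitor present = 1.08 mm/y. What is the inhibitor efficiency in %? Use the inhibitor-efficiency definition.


Apply the inhibitor-efficiency definition: IE = (CR_blank − CR_inh)/CR_blank × 100
IE = (2.19 − 1.08) / 2.19 × 100
IE = 1.11 / 2.19 × 100 = 50.7 %

50.7 %


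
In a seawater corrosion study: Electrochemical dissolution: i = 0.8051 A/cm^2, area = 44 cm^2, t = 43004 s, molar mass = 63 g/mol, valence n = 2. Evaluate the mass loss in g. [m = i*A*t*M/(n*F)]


Apply Faraday's law: m = i*A*t*M / (n*F)
Total charge passed Q = i*A*t = 0.8051*44*43004 = 1523390.8976 C
m = Q*M/(n*F) = 1523390.8976*63/(2*96485) = 497.34998 g

497.34998 g


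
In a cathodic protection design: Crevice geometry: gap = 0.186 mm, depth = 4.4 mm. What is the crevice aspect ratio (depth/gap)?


Aspect ratio = depth / gap
Ratio = 4.4 / 0.186 = 23.7

23.7


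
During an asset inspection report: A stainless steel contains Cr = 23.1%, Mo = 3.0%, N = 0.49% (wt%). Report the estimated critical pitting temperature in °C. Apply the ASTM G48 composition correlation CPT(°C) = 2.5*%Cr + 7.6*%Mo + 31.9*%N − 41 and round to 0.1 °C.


Apply the ASTM G48 empirical CPT estimate: CPT(°C) = 2.5*%Cr + 7.6*%Mo + 31.9*%N − 41
2.5*23.1 = 57.75; 7.6*3.0 = 22.8; 31.9*0.49 = 15.631
CPT = 57.75 + 22.8 + 15.631 − 41 = 55.181 °C
Rounded to 0.1 °C: CPT ≈ 55.2 °C

55.2 °C


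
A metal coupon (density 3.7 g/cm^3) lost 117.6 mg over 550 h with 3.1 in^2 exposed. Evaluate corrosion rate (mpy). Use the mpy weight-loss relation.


Apply the mpy weight-loss relation: CR = 534 * W / (D * A * T)
Numerator: 534 * 117.6 = 62798.4
Denominator: 3.7 * 3.1 * 550 = 6308.5
CR = 62798.4 / 6308.5 = 9.95457 mpy

9.95457 mpy


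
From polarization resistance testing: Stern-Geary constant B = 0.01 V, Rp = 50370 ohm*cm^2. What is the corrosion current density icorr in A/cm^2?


Apply the Stern-Geary relation: icorr = B / Rp
icorr = 0.01 / 50370 = 1.985×10^-7 A/cm^2

1.985×10^-7 A/cm^2


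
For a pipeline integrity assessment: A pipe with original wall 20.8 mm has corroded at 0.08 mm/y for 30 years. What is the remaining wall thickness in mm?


Remaining wall = original − CR × time
t = 20.8 − 0.08*30 = 20.8 − 2.4 = 18.4 mm

18.4 mm


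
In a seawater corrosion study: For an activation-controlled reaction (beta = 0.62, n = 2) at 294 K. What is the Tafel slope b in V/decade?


Apply the Tafel slope relation: b = 2.303*R*T/(beta*n*F)
Numerator: 2.303 * 8.314 * 294 = 5629.26
Denominator: 0.62 * 2 * 96485 = 119641.4
b = 5629.26 / 119641.4 = 0.0471 V/decade

0.0471 V/decade


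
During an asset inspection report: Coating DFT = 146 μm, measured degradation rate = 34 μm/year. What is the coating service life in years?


Service life = thickness / degradation rate
Life = 146 / 34 = 4.3 years

4.3 years


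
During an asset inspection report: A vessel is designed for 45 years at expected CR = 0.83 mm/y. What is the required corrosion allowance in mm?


Corrosion allowance = CR × design life
CA = 0.83 * 45 = 37.35 mm

37.35 mm


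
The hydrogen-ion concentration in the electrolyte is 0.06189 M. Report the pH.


pH = −log10[H+]
pH = −log10(0.06189) = 1.21

1.21


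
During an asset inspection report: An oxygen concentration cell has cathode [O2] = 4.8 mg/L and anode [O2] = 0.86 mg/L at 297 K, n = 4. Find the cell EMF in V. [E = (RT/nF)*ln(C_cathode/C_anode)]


Apply the Nernst concentration-cell relation: E = (RT/nF)*ln(C_cathode/C_anode)
RT/nF = 8.314*297/(4*96485) = 0.00639804 V
ln(4.8/0.86) = 1.71944
E = 0.00639804 * 1.71944 = 0.011 V

0.011 V
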